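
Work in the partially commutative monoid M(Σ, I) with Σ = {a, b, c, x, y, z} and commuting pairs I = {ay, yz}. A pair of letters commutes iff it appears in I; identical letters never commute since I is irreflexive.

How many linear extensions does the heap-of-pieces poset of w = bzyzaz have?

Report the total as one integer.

piece 0:b — minimal
piece 1:z rests on {0:b}
piece 2:y rests on {0:b}
piece 3:z rests on {1:z}
piece 4:a rests on {3:z}
piece 5:z rests on {4:a}
minimal pieces: {0:b}
ways to finish when only these pieces remain (= sum over removing one remaining piece with nothing left below it):
  1 left: {2}→1  {5}→1
  2 left: {2,5}→2  {4,5}→1
  3 left: {2,4,5}→3  {3,4,5}→1
  4 left: {1,3,4,5}→1  {2,3,4,5}→4
  placing 0:b first → 5 extensions

5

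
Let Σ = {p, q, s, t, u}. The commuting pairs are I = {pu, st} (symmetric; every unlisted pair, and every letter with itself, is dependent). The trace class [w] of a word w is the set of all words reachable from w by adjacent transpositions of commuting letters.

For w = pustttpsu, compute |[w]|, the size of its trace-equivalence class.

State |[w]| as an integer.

0(p) covers ∅
1(u) covers ∅
2(s) covers 0:p, 1:u
3(t) covers 0:p, 1:u
4(t) covers 3:t
5(t) covers 4:t
6(p) covers 2:s, 5:t
7(s) covers 6:p
8(u) covers 7:s
floor of heap: 0:p, 1:u
completions by unplaced set U, small U first (add the entries for U minus each lowest piece of U):
  |U|=1: {8}:1
  |U|=2: {7,8}:1
  |U|=3: {6,7,8}:1
  |U|=4: {2,6,7,8}:1  {5,6,7,8}:1
  |U|=5: {2,5,6,7,8}:2  {4,5,6,7,8}:1
  |U|=6: {2,4,5,6,7,8}:3  {3,4,5,6,7,8}:1
  |U|=7: {2,3,4,5,6,7,8}:4
  start at 0(p): 4
  start at 1(u): 4
sum over floor = 8

8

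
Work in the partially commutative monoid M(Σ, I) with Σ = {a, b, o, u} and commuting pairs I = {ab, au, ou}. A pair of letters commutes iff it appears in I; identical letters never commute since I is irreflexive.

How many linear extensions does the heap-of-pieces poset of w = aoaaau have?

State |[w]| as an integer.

6

drop 0:a onto floor
drop 1:o onto {0:a}
drop 2:a onto {1:o}
drop 3:a onto {2:a}
drop 4:a onto {3:a}
drop 5:u onto floor
ground layer = {0:a, 5:u}
drop-orders for the pieces not yet dropped (sum over which currently-grounded one goes next):
  1 to go: {4} 1  {5} 1
  2 to go: {3,4} 1  {4,5} 2
  3 to go: {2,3,4} 1  {3,4,5} 3
  4 to go: {1,2,3,4} 1  {2,3,4,5} 4
  if 0:a drops first: 5 orders
  if 5:u drops first: 1 orders
heap linearizations: 6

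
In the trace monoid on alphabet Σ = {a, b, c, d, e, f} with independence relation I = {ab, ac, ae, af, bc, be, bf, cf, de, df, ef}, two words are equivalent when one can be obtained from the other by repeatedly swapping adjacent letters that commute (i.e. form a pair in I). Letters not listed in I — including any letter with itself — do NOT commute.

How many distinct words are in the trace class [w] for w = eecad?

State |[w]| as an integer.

#0=e has no predecessor
#1=e depends on [0:e]
#2=c depends on [1:e]
#3=a has no predecessor
#4=d depends on [2:c, 3:a]
sources: [0:e, 3:a]
N(rest) = Σ N(rest − s) over sources s of rest; N(one piece) = 1:
  size 1 → [4]=1
  size 2 → [2,4]=1  [3,4]=1
  size 3 → [1,2,4]=1  [2,3,4]=2
  first=0(e) contributes 3
  first=3(a) contributes 1
|[w]| = 4

4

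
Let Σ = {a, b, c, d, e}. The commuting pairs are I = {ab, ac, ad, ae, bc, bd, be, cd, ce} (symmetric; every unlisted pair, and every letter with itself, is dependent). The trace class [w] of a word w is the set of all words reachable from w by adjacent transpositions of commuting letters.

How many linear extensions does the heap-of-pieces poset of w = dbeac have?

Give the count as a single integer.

drop 0:d onto floor
drop 1:b onto floor
drop 2:e onto {0:d}
drop 3:a onto floor
drop 4:c onto floor
ground layer = {0:d, 1:b, 3:a, 4:c}
drop-orders for the pieces not yet dropped (sum over which currently-grounded one goes next):
  1 to go: {1} 1  {2} 1  {3} 1  {4} 1
  2 to go: {0,2} 1  {1,2} 2  {1,3} 2  {1,4} 2  {2,3} 2  {2,4} 2  {3,4} 2
  3 to go: {0,1,2} 3  {0,2,3} 3  {0,2,4} 3  {1,2,3} 6  {1,2,4} 6  {1,3,4} 6  {2,3,4} 6
  if 0:d drops first: 24 orders
  if 1:b drops first: 12 orders
  if 3:a drops first: 12 orders
  if 4:c drops first: 12 orders
heap linearizations: 60

60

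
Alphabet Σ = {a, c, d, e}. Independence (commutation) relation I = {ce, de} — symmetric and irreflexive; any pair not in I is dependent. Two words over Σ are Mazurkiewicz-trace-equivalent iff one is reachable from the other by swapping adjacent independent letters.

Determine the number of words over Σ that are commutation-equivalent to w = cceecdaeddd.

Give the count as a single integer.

0(c) covers ∅
1(c) covers 0:c
2(e) covers ∅
3(e) covers 2:e
4(c) covers 1:c
5(d) covers 4:c
6(a) covers 3:e, 5:d
7(e) covers 6:a
8(d) covers 6:a
9(d) covers 8:d
10(d) covers 9:d
floor of heap: 0:c, 2:e
completions by unplaced set U, small U first (add the entries for U minus each lowest piece of U):
  |U|=1: {7}:1  {10}:1
  |U|=2: {7,10}:2  {9,10}:1
  |U|=3: {7,9,10}:3  {8,9,10}:1
  |U|=4: {7,8,9,10}:4
  |U|=5: {6,7,8,9,10}:4
  |U|=6: {3,6,7,8,9,10}:4  {5,6,7,8,9,10}:4
  |U|=7: {2,3,6,7,8,9,10}:4  {3,5,6,7,8,9,10}:8  {4,5,6,7,8,9,10}:4
  |U|=8: {1,4,5,6,7,8,9,10}:4  {2,3,5,6,7,8,9,10}:12  {3,4,5,6,7,8,9,10}:12
  |U|=9: {0,1,4,5,6,7,8,9,10}:4  {1,3,4,5,6,7,8,9,10}:16  {2,3,4,5,6,7,8,9,10}:24
  start at 0(c): 40
  start at 2(e): 20
sum over floor = 60

60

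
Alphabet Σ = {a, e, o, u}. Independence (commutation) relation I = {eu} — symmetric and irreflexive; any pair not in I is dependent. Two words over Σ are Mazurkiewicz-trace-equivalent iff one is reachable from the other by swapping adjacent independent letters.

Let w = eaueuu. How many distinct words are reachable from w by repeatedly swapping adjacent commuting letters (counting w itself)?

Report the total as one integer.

4

piece 0:e — minimal
piece 1:a rests on {0:e}
piece 2:u rests on {1:a}
piece 3:e rests on {1:a}
piece 4:u rests on {2:u}
piece 5:u rests on {4:u}
minimal pieces: {0:e}
ways to finish when only these pieces remain (= sum over removing one remaining piece with nothing left below it):
  1 left: {3}→1  {5}→1
  2 left: {3,5}→2  {4,5}→1
  3 left: {2,4,5}→1  {3,4,5}→3
  4 left: {2,3,4,5}→4
  placing 0:e first → 4 extensions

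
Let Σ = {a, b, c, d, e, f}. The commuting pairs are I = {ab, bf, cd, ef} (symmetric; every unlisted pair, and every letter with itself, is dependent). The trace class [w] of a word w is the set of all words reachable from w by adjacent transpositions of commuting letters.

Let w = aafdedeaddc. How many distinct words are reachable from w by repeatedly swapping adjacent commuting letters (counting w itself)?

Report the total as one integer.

drop 0:a onto floor
drop 1:a onto {0:a}
drop 2:f onto {1:a}
drop 3:d onto {2:f}
drop 4:e onto {3:d}
drop 5:d onto {4:e}
drop 6:e onto {5:d}
drop 7:a onto {6:e}
drop 8:d onto {7:a}
drop 9:d onto {8:d}
drop 10:c onto {7:a}
ground layer = {0:a}
drop-orders for the pieces not yet dropped (sum over which currently-grounded one goes next):
  1 to go: {9} 1  {10} 1
  2 to go: {8,9} 1  {9,10} 2
  3 to go: {8,9,10} 3
  4 to go: {7,8,9,10} 3
  5 to go: {6,7,8,9,10} 3
  6 to go: {5,6,7,8,9,10} 3
  7 to go: {4,5,6,7,8,9,10} 3
  8 to go: {3,4,5,6,7,8,9,10} 3
  9 to go: {2,3,4,5,6,7,8,9,10} 3
  if 0:a drops first: 3 orders

3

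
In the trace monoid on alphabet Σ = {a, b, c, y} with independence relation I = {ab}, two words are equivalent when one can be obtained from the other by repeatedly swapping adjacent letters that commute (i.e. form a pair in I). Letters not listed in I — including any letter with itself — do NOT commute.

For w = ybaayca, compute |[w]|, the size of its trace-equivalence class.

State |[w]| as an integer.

3

0(y) covers ∅
1(b) covers 0:y
2(a) covers 0:y
3(a) covers 2:a
4(y) covers 1:b, 3:a
5(c) covers 4:y
6(a) covers 5:c
floor of heap: 0:y
completions by unplaced set U, small U first (add the entries for U minus each lowest piece of U):
  |U|=1: {6}:1
  |U|=2: {5,6}:1
  |U|=3: {4,5,6}:1
  |U|=4: {1,4,5,6}:1  {3,4,5,6}:1
  |U|=5: {1,3,4,5,6}:2  {2,3,4,5,6}:1
  start at 0(y): 3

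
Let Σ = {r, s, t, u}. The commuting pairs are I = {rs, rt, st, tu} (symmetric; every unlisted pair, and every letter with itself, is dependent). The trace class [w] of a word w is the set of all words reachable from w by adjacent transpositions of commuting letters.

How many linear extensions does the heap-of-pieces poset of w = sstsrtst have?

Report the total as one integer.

piece 0:s — minimal
piece 1:s rests on {0:s}
piece 2:t — minimal
piece 3:s rests on {1:s}
piece 4:r — minimal
piece 5:t rests on {2:t}
piece 6:s rests on {3:s}
piece 7:t rests on {5:t}
minimal pieces: {0:s, 2:t, 4:r}
ways to finish when only these pieces remain (= sum over removing one remaining piece with nothing left below it):
  1 left: {4}→1  {6}→1  {7}→1
  2 left: {3,6}→1  {4,6}→2  {4,7}→2  {5,7}→1  {6,7}→2
  3 left: {1,3,6}→1  {2,5,7}→1  {3,4,6}→3  {3,6,7}→3  {4,5,7}→3  {4,6,7}→6  {5,6,7}→3
  4 left: {0,1,3,6}→1  {1,3,4,6}→4  {1,3,6,7}→4  {2,4,5,7}→4  {2,5,6,7}→4  {3,4,6,7}→12  {3,5,6,7}→6  {4,5,6,7}→12
  5 left: {0,1,3,4,6}→5  {0,1,3,6,7}→5  {1,3,4,6,7}→20  {1,3,5,6,7}→10  {2,3,5,6,7}→10  {2,4,5,6,7}→20  {3,4,5,6,7}→30
  6 left: {0,1,3,4,6,7}→30  {0,1,3,5,6,7}→15  {1,2,3,5,6,7}→20  {1,3,4,5,6,7}→60  {2,3,4,5,6,7}→60
  placing 0:s first → 140 extensions
  placing 2:t first → 105 extensions
  placing 4:r first → 35 extensions
total linear extensions = 280

280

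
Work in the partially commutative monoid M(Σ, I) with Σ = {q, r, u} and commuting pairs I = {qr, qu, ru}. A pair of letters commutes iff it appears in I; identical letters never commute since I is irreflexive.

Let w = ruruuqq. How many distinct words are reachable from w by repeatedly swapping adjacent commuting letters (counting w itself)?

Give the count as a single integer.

piece 0:r — minimal
piece 1:u — minimal
piece 2:r rests on {0:r}
piece 3:u rests on {1:u}
piece 4:u rests on {3:u}
piece 5:q — minimal
piece 6:q rests on {5:q}
minimal pieces: {0:r, 1:u, 5:q}
ways to finish when only these pieces remain (= sum over removing one remaining piece with nothing left below it):
  1 left: {2}→1  {4}→1  {6}→1
  2 left: {0,2}→1  {2,4}→2  {2,6}→2  {3,4}→1  {4,6}→2  {5,6}→1
  3 left: {0,2,4}→3  {0,2,6}→3  {1,3,4}→1  {2,3,4}→3  {2,4,6}→6  {2,5,6}→3  {3,4,6}→3  {4,5,6}→3
  4 left: {0,2,3,4}→6  {0,2,4,6}→12  {0,2,5,6}→6  {1,2,3,4}→4  {1,3,4,6}→4  {2,3,4,6}→12  {2,4,5,6}→12  {3,4,5,6}→6
  5 left: {0,1,2,3,4}→10  {0,2,3,4,6}→30  {0,2,4,5,6}→30  {1,2,3,4,6}→20  {1,3,4,5,6}→10  {2,3,4,5,6}→30
  placing 0:r first → 60 extensions
  placing 1:u first → 90 extensions
  placing 5:q first → 60 extensions
total linear extensions = 210

210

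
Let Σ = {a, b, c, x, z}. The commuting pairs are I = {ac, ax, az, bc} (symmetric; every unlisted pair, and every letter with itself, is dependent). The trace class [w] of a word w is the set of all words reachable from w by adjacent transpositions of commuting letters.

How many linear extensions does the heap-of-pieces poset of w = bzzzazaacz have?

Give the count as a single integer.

84

piece 0:b — minimal
piece 1:z rests on {0:b}
piece 2:z rests on {1:z}
piece 3:z rests on {2:z}
piece 4:a rests on {0:b}
piece 5:z rests on {3:z}
piece 6:a rests on {4:a}
piece 7:a rests on {6:a}
piece 8:c rests on {5:z}
piece 9:z rests on {8:c}
minimal pieces: {0:b}
ways to finish when only these pieces remain (= sum over removing one remaining piece with nothing left below it):
  1 left: {7}→1  {9}→1
  2 left: {6,7}→1  {7,9}→2  {8,9}→1
  3 left: {4,6,7}→1  {5,8,9}→1  {6,7,9}→3  {7,8,9}→3
  4 left: {3,5,8,9}→1  {4,6,7,9}→4  {5,7,8,9}→4  {6,7,8,9}→6
  5 left: {2,3,5,8,9}→1  {3,5,7,8,9}→5  {4,6,7,8,9}→10  {5,6,7,8,9}→10
  6 left: {1,2,3,5,8,9}→1  {2,3,5,7,8,9}→6  {3,5,6,7,8,9}→15  {4,5,6,7,8,9}→20
  7 left: {1,2,3,5,7,8,9}→7  {2,3,5,6,7,8,9}→21  {3,4,5,6,7,8,9}→35
  8 left: {1,2,3,5,6,7,8,9}→28  {2,3,4,5,6,7,8,9}→56
  placing 0:b first → 84 extensions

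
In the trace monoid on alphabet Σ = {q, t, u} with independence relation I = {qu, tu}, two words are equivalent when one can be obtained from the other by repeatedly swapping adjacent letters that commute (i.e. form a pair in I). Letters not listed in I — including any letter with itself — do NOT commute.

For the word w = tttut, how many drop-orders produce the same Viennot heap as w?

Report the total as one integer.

5

0(t) covers ∅
1(t) covers 0:t
2(t) covers 1:t
3(u) covers ∅
4(t) covers 2:t
floor of heap: 0:t, 3:u
completions by unplaced set U, small U first (add the entries for U minus each lowest piece of U):
  |U|=1: {3}:1  {4}:1
  |U|=2: {2,4}:1  {3,4}:2
  |U|=3: {1,2,4}:1  {2,3,4}:3
  start at 0(t): 4
  start at 3(u): 1
sum over floor = 5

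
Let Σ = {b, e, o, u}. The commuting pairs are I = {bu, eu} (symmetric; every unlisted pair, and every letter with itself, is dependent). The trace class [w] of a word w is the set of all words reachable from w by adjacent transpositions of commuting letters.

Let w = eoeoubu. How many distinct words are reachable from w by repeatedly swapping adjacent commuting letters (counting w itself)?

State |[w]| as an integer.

piece 0:e — minimal
piece 1:o rests on {0:e}
piece 2:e rests on {1:o}
piece 3:o rests on {2:e}
piece 4:u rests on {3:o}
piece 5:b rests on {3:o}
piece 6:u rests on {4:u}
minimal pieces: {0:e}
ways to finish when only these pieces remain (= sum over removing one remaining piece with nothing left below it):
  1 left: {5}→1  {6}→1
  2 left: {4,6}→1  {5,6}→2
  3 left: {4,5,6}→3
  4 left: {3,4,5,6}→3
  5 left: {2,3,4,5,6}→3
  placing 0:e first → 3 extensions

3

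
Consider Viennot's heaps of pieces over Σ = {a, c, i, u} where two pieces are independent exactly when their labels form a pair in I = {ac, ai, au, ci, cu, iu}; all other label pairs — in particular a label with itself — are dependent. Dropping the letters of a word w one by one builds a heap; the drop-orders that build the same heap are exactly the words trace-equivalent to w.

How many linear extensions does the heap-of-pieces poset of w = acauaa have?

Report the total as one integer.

0(a) covers ∅
1(c) covers ∅
2(a) covers 0:a
3(u) covers ∅
4(a) covers 2:a
5(a) covers 4:a
floor of heap: 0:a, 1:c, 3:u
completions by unplaced set U, small U first (add the entries for U minus each lowest piece of U):
  |U|=1: {1}:1  {3}:1  {5}:1
  |U|=2: {1,3}:2  {1,5}:2  {3,5}:2  {4,5}:1
  |U|=3: {1,3,5}:6  {1,4,5}:3  {2,4,5}:1  {3,4,5}:3
  |U|=4: {0,2,4,5}:1  {1,2,4,5}:4  {1,3,4,5}:12  {2,3,4,5}:4
  start at 0(a): 20
  start at 1(c): 5
  start at 3(u): 5
sum over floor = 30

30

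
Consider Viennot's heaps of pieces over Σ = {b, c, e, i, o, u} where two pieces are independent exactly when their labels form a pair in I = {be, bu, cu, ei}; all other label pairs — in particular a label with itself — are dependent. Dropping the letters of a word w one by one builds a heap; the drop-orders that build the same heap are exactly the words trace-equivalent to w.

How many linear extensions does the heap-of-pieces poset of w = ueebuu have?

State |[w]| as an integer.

6

0(u) covers ∅
1(e) covers 0:u
2(e) covers 1:e
3(b) covers ∅
4(u) covers 2:e
5(u) covers 4:u
floor of heap: 0:u, 3:b
completions by unplaced set U, small U first (add the entries for U minus each lowest piece of U):
  |U|=1: {3}:1  {5}:1
  |U|=2: {3,5}:2  {4,5}:1
  |U|=3: {2,4,5}:1  {3,4,5}:3
  |U|=4: {1,2,4,5}:1  {2,3,4,5}:4
  start at 0(u): 5
  start at 3(b): 1
sum over floor = 6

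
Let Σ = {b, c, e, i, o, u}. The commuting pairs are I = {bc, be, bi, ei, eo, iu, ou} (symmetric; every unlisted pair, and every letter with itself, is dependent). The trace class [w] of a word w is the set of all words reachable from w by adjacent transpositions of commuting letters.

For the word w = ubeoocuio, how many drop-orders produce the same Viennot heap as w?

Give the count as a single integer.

12

piece 0:u — minimal
piece 1:b rests on {0:u}
piece 2:e rests on {0:u}
piece 3:o rests on {1:b}
piece 4:o rests on {3:o}
piece 5:c rests on {2:e, 4:o}
piece 6:u rests on {5:c}
piece 7:i rests on {5:c}
piece 8:o rests on {7:i}
minimal pieces: {0:u}
ways to finish when only these pieces remain (= sum over removing one remaining piece with nothing left below it):
  1 left: {6}→1  {8}→1
  2 left: {6,8}→2  {7,8}→1
  3 left: {6,7,8}→3
  4 left: {5,6,7,8}→3
  5 left: {2,5,6,7,8}→3  {4,5,6,7,8}→3
  6 left: {2,4,5,6,7,8}→6  {3,4,5,6,7,8}→3
  7 left: {1,3,4,5,6,7,8}→3  {2,3,4,5,6,7,8}→9
  placing 0:u first → 12 extensions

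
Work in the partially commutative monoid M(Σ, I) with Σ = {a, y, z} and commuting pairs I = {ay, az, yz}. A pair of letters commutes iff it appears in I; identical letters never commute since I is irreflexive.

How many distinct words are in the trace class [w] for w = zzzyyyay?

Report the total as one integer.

0(z) covers ∅
1(z) covers 0:z
2(z) covers 1:z
3(y) covers ∅
4(y) covers 3:y
5(y) covers 4:y
6(a) covers ∅
7(y) covers 5:y
floor of heap: 0:z, 3:y, 6:a
completions by unplaced set U, small U first (add the entries for U minus each lowest piece of U):
  |U|=1: {2}:1  {6}:1  {7}:1
  |U|=2: {1,2}:1  {2,6}:2  {2,7}:2  {5,7}:1  {6,7}:2
  |U|=3: {0,1,2}:1  {1,2,6}:3  {1,2,7}:3  {2,5,7}:3  {2,6,7}:6  {4,5,7}:1  {5,6,7}:3
  |U|=4: {0,1,2,6}:4  {0,1,2,7}:4  {1,2,5,7}:6  {1,2,6,7}:12  {2,4,5,7}:4  {2,5,6,7}:12  {3,4,5,7}:1  {4,5,6,7}:4
  |U|=5: {0,1,2,5,7}:10  {0,1,2,6,7}:20  {1,2,4,5,7}:10  {1,2,5,6,7}:30  {2,3,4,5,7}:5  {2,4,5,6,7}:20  {3,4,5,6,7}:5
  |U|=6: {0,1,2,4,5,7}:20  {0,1,2,5,6,7}:60  {1,2,3,4,5,7}:15  {1,2,4,5,6,7}:60  {2,3,4,5,6,7}:30
  start at 0(z): 105
  start at 3(y): 140
  start at 6(a): 35
sum over floor = 280

280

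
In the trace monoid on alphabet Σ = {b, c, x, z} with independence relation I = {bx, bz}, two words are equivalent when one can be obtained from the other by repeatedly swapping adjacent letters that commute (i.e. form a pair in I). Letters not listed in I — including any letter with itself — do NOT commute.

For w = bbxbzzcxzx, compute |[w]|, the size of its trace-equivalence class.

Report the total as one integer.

#0=b has no predecessor
#1=b depends on [0:b]
#2=x has no predecessor
#3=b depends on [1:b]
#4=z depends on [2:x]
#5=z depends on [4:z]
#6=c depends on [3:b, 5:z]
#7=x depends on [6:c]
#8=z depends on [7:x]
#9=x depends on [8:z]
sources: [0:b, 2:x]
N(rest) = Σ N(rest − s) over sources s of rest; N(one piece) = 1:
  size 1 → [9]=1
  size 2 → [8,9]=1
  size 3 → [7,8,9]=1
  size 4 → [6,7,8,9]=1
  size 5 → [3,6,7,8,9]=1  [5,6,7,8,9]=1
  size 6 → [1,3,6,7,8,9]=1  [3,5,6,7,8,9]=2  [4,5,6,7,8,9]=1
  size 7 → [0,1,3,6,7,8,9]=1  [1,3,5,6,7,8,9]=3  [2,4,5,6,7,8,9]=1  [3,4,5,6,7,8,9]=3
  size 8 → [0,1,3,5,6,7,8,9]=4  [1,3,4,5,6,7,8,9]=6  [2,3,4,5,6,7,8,9]=4
  first=0(b) contributes 10
  first=2(x) contributes 10
|[w]| = 20

20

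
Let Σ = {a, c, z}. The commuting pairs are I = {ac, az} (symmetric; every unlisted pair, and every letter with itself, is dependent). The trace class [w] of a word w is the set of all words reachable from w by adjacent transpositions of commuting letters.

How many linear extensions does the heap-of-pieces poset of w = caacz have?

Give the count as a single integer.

#0=c has no predecessor
#1=a has no predecessor
#2=a depends on [1:a]
#3=c depends on [0:c]
#4=z depends on [3:c]
sources: [0:c, 1:a]
N(rest) = Σ N(rest − s) over sources s of rest; N(one piece) = 1:
  size 1 → [2]=1  [4]=1
  size 2 → [1,2]=1  [2,4]=2  [3,4]=1
  size 3 → [0,3,4]=1  [1,2,4]=3  [2,3,4]=3
  first=0(c) contributes 6
  first=1(a) contributes 4
|[w]| = 10

10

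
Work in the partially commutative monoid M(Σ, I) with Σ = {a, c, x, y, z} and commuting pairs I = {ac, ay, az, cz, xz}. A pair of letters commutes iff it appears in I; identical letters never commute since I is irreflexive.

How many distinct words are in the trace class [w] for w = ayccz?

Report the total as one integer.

#0=a has no predecessor
#1=y has no predecessor
#2=c depends on [1:y]
#3=c depends on [2:c]
#4=z depends on [1:y]
sources: [0:a, 1:y]
N(rest) = Σ N(rest − s) over sources s of rest; N(one piece) = 1:
  size 1 → [0]=1  [3]=1  [4]=1
  size 2 → [0,3]=2  [0,4]=2  [2,3]=1  [3,4]=2
  size 3 → [0,2,3]=3  [0,3,4]=6  [2,3,4]=3
  first=0(a) contributes 3
  first=1(y) contributes 12
|[w]| = 15

15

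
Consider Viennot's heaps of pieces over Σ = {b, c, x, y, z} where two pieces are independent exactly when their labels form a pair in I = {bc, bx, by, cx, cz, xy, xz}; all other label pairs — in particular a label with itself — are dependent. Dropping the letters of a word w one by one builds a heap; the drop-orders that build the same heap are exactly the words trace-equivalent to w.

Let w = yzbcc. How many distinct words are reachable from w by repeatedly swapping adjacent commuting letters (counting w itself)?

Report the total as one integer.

6

piece 0:y — minimal
piece 1:z rests on {0:y}
piece 2:b rests on {1:z}
piece 3:c rests on {0:y}
piece 4:c rests on {3:c}
minimal pieces: {0:y}
ways to finish when only these pieces remain (= sum over removing one remaining piece with nothing left below it):
  1 left: {2}→1  {4}→1
  2 left: {1,2}→1  {2,4}→2  {3,4}→1
  3 left: {1,2,4}→3  {2,3,4}→3
  placing 0:y first → 6 extensions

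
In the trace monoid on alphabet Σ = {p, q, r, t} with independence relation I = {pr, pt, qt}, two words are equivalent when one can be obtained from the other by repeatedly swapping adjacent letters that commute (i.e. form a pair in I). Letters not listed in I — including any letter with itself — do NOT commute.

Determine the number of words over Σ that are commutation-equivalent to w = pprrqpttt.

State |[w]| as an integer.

#0=p has no predecessor
#1=p depends on [0:p]
#2=r has no predecessor
#3=r depends on [2:r]
#4=q depends on [1:p, 3:r]
#5=p depends on [4:q]
#6=t depends on [3:r]
#7=t depends on [6:t]
#8=t depends on [7:t]
sources: [0:p, 2:r]
N(rest) = Σ N(rest − s) over sources s of rest; N(one piece) = 1:
  size 1 → [5]=1  [8]=1
  size 2 → [4,5]=1  [5,8]=2  [7,8]=1
  size 3 → [1,4,5]=1  [4,5,8]=3  [5,7,8]=3  [6,7,8]=1
  size 4 → [0,1,4,5]=1  [1,4,5,8]=4  [4,5,7,8]=6  [5,6,7,8]=4
  size 5 → [0,1,4,5,8]=5  [1,4,5,7,8]=10  [4,5,6,7,8]=10
  size 6 → [0,1,4,5,7,8]=15  [1,4,5,6,7,8]=20  [3,4,5,6,7,8]=10
  size 7 → [0,1,4,5,6,7,8]=35  [1,3,4,5,6,7,8]=30  [2,3,4,5,6,7,8]=10
  first=0(p) contributes 40
  first=2(r) contributes 65
|[w]| = 105

105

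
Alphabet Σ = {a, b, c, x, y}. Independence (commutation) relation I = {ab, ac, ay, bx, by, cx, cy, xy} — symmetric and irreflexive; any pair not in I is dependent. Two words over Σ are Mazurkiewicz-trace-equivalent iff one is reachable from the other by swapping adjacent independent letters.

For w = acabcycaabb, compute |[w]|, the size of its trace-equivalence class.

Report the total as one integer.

0(a) covers ∅
1(c) covers ∅
2(a) covers 0:a
3(b) covers 1:c
4(c) covers 3:b
5(y) covers ∅
6(c) covers 4:c
7(a) covers 2:a
8(a) covers 7:a
9(b) covers 6:c
10(b) covers 9:b
floor of heap: 0:a, 1:c, 5:y
completions by unplaced set U, small U first (add the entries for U minus each lowest piece of U):
  |U|=1: {5}:1  {8}:1  {10}:1
  |U|=2: {5,8}:2  {5,10}:2  {7,8}:1  {8,10}:2  {9,10}:1
  |U|=3: {2,7,8}:1  {5,7,8}:3  {5,8,10}:6  {5,9,10}:3  {6,9,10}:1  {7,8,10}:3  {8,9,10}:3
  |U|=4: {0,2,7,8}:1  {2,5,7,8}:4  {2,7,8,10}:4  {4,6,9,10}:1  {5,6,9,10}:4  {5,7,8,10}:12  {5,8,9,10}:12  {6,8,9,10}:4  {7,8,9,10}:6
  |U|=5: {0,2,5,7,8}:5  {0,2,7,8,10}:5  {2,5,7,8,10}:20  {2,7,8,9,10}:10  {3,4,6,9,10}:1  {4,5,6,9,10}:5  {4,6,8,9,10}:5  {5,6,8,9,10}:20  {5,7,8,9,10}:30  {6,7,8,9,10}:10
  |U|=6: {0,2,5,7,8,10}:30  {0,2,7,8,9,10}:15  {1,3,4,6,9,10}:1  {2,5,7,8,9,10}:60  {2,6,7,8,9,10}:20  {3,4,5,6,9,10}:6  {3,4,6,8,9,10}:6  {4,5,6,8,9,10}:30  {4,6,7,8,9,10}:15  {5,6,7,8,9,10}:60
  |U|=7: {0,2,5,7,8,9,10}:105  {0,2,6,7,8,9,10}:35  {1,3,4,5,6,9,10}:7  {1,3,4,6,8,9,10}:7  {2,4,6,7,8,9,10}:35  {2,5,6,7,8,9,10}:140  {3,4,5,6,8,9,10}:42  {3,4,6,7,8,9,10}:21  {4,5,6,7,8,9,10}:105
  |U|=8: {0,2,4,6,7,8,9,10}:70  {0,2,5,6,7,8,9,10}:280  {1,3,4,5,6,8,9,10}:56  {1,3,4,6,7,8,9,10}:28  {2,3,4,6,7,8,9,10}:56  {2,4,5,6,7,8,9,10}:280  {3,4,5,6,7,8,9,10}:168
  |U|=9: {0,2,3,4,6,7,8,9,10}:126  {0,2,4,5,6,7,8,9,10}:630  {1,2,3,4,6,7,8,9,10}:84  {1,3,4,5,6,7,8,9,10}:252  {2,3,4,5,6,7,8,9,10}:504
  start at 0(a): 840
  start at 1(c): 1260
  start at 5(y): 210
sum over floor = 2310

2310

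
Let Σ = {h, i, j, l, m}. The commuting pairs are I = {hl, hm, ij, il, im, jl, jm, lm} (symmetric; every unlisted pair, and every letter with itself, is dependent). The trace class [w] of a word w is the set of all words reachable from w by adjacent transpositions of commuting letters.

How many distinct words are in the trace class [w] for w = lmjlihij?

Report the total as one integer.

672

drop 0:l onto floor
drop 1:m onto floor
drop 2:j onto floor
drop 3:l onto {0:l}
drop 4:i onto floor
drop 5:h onto {2:j, 4:i}
drop 6:i onto {5:h}
drop 7:j onto {5:h}
ground layer = {0:l, 1:m, 2:j, 4:i}
drop-orders for the pieces not yet dropped (sum over which currently-grounded one goes next):
  1 to go: {1} 1  {3} 1  {6} 1  {7} 1
  2 to go: {0,3} 1  {1,3} 2  {1,6} 2  {1,7} 2  {3,6} 2  {3,7} 2  {6,7} 2
  3 to go: {0,1,3} 3  {0,3,6} 3  {0,3,7} 3  {1,3,6} 6  {1,3,7} 6  {1,6,7} 6  {3,6,7} 6  {5,6,7} 2
  4 to go: {0,1,3,6} 12  {0,1,3,7} 12  {0,3,6,7} 12  {1,3,6,7} 24  {1,5,6,7} 8  {2,5,6,7} 2  {3,5,6,7} 8  {4,5,6,7} 2
  5 to go: {0,1,3,6,7} 60  {0,3,5,6,7} 20  {1,2,5,6,7} 10  {1,3,5,6,7} 40  {1,4,5,6,7} 10  {2,3,5,6,7} 10  {2,4,5,6,7} 4  {3,4,5,6,7} 10
  6 to go: {0,1,3,5,6,7} 120  {0,2,3,5,6,7} 30  {0,3,4,5,6,7} 30  {1,2,3,5,6,7} 60  {1,2,4,5,6,7} 24  {1,3,4,5,6,7} 60  {2,3,4,5,6,7} 24
  if 0:l drops first: 168 orders
  if 1:m drops first: 84 orders
  if 2:j drops first: 210 orders
  if 4:i drops first: 210 orders
heap linearizations: 672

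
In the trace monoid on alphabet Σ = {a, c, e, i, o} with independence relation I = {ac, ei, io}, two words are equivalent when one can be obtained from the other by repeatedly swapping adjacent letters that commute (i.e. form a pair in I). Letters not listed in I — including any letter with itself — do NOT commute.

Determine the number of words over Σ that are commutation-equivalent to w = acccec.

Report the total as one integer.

piece 0:a — minimal
piece 1:c — minimal
piece 2:c rests on {1:c}
piece 3:c rests on {2:c}
piece 4:e rests on {0:a, 3:c}
piece 5:c rests on {4:e}
minimal pieces: {0:a, 1:c}
ways to finish when only these pieces remain (= sum over removing one remaining piece with nothing left below it):
  1 left: {5}→1
  2 left: {4,5}→1
  3 left: {0,4,5}→1  {3,4,5}→1
  4 left: {0,3,4,5}→2  {2,3,4,5}→1
  placing 0:a first → 1 extensions
  placing 1:c first → 3 extensions
total linear extensions = 4

4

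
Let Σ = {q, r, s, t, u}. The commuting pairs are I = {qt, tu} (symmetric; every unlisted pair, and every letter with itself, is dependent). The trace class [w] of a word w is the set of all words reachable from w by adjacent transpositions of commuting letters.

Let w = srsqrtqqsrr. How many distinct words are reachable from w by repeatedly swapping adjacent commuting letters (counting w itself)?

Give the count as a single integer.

drop 0:s onto floor
drop 1:r onto {0:s}
drop 2:s onto {1:r}
drop 3:q onto {2:s}
drop 4:r onto {3:q}
drop 5:t onto {4:r}
drop 6:q onto {4:r}
drop 7:q onto {6:q}
drop 8:s onto {5:t, 7:q}
drop 9:r onto {8:s}
drop 10:r onto {9:r}
ground layer = {0:s}
drop-orders for the pieces not yet dropped (sum over which currently-grounded one goes next):
  1 to go: {10} 1
  2 to go: {9,10} 1
  3 to go: {8,9,10} 1
  4 to go: {5,8,9,10} 1  {7,8,9,10} 1
  5 to go: {5,7,8,9,10} 2  {6,7,8,9,10} 1
  6 to go: {5,6,7,8,9,10} 3
  7 to go: {4,5,6,7,8,9,10} 3
  8 to go: {3,4,5,6,7,8,9,10} 3
  9 to go: {2,3,4,5,6,7,8,9,10} 3
  if 0:s drops first: 3 orders

3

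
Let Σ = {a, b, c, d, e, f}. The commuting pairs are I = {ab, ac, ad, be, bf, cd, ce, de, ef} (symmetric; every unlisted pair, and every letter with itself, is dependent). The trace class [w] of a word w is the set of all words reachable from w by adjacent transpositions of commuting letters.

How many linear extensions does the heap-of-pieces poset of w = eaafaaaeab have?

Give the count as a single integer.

piece 0:e — minimal
piece 1:a rests on {0:e}
piece 2:a rests on {1:a}
piece 3:f rests on {2:a}
piece 4:a rests on {3:f}
piece 5:a rests on {4:a}
piece 6:a rests on {5:a}
piece 7:e rests on {6:a}
piece 8:a rests on {7:e}
piece 9:b — minimal
minimal pieces: {0:e, 9:b}
ways to finish when only these pieces remain (= sum over removing one remaining piece with nothing left below it):
  1 left: {8}→1  {9}→1
  2 left: {7,8}→1  {8,9}→2
  3 left: {6,7,8}→1  {7,8,9}→3
  4 left: {5,6,7,8}→1  {6,7,8,9}→4
  5 left: {4,5,6,7,8}→1  {5,6,7,8,9}→5
  6 left: {3,4,5,6,7,8}→1  {4,5,6,7,8,9}→6
  7 left: {2,3,4,5,6,7,8}→1  {3,4,5,6,7,8,9}→7
  8 left: {1,2,3,4,5,6,7,8}→1  {2,3,4,5,6,7,8,9}→8
  placing 0:e first → 9 extensions
  placing 9:b first → 1 extensions
total linear extensions = 10

10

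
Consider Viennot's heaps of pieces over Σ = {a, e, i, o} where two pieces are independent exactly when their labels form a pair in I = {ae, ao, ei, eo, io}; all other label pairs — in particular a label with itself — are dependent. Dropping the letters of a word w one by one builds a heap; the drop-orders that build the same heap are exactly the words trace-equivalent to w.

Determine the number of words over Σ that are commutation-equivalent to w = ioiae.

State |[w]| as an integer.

20

#0=i has no predecessor
#1=o has no predecessor
#2=i depends on [0:i]
#3=a depends on [2:i]
#4=e has no predecessor
sources: [0:i, 1:o, 4:e]
N(rest) = Σ N(rest − s) over sources s of rest; N(one piece) = 1:
  size 1 → [1]=1  [3]=1  [4]=1
  size 2 → [1,3]=2  [1,4]=2  [2,3]=1  [3,4]=2
  size 3 → [0,2,3]=1  [1,2,3]=3  [1,3,4]=6  [2,3,4]=3
  first=0(i) contributes 12
  first=1(o) contributes 4
  first=4(e) contributes 4
|[w]| = 20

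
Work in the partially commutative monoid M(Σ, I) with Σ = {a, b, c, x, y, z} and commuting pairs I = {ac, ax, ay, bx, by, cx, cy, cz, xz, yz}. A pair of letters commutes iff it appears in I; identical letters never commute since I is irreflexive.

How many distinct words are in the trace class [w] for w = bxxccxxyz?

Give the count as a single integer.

378

0(b) covers ∅
1(x) covers ∅
2(x) covers 1:x
3(c) covers 0:b
4(c) covers 3:c
5(x) covers 2:x
6(x) covers 5:x
7(y) covers 6:x
8(z) covers 0:b
floor of heap: 0:b, 1:x
completions by unplaced set U, small U first (add the entries for U minus each lowest piece of U):
  |U|=1: {4}:1  {7}:1  {8}:1
  |U|=2: {3,4}:1  {4,7}:2  {4,8}:2  {6,7}:1  {7,8}:2
  |U|=3: {3,4,7}:3  {3,4,8}:3  {4,6,7}:3  {4,7,8}:6  {5,6,7}:1  {6,7,8}:3
  |U|=4: {0,3,4,8}:3  {2,5,6,7}:1  {3,4,6,7}:6  {3,4,7,8}:12  {4,5,6,7}:4  {4,6,7,8}:12  {5,6,7,8}:4
  |U|=5: {0,3,4,7,8}:15  {1,2,5,6,7}:1  {2,4,5,6,7}:5  {2,5,6,7,8}:5  {3,4,5,6,7}:10  {3,4,6,7,8}:30  {4,5,6,7,8}:20
  |U|=6: {0,3,4,6,7,8}:45  {1,2,4,5,6,7}:6  {1,2,5,6,7,8}:6  {2,3,4,5,6,7}:15  {2,4,5,6,7,8}:30  {3,4,5,6,7,8}:60
  |U|=7: {0,3,4,5,6,7,8}:105  {1,2,3,4,5,6,7}:21  {1,2,4,5,6,7,8}:42  {2,3,4,5,6,7,8}:105
  start at 0(b): 168
  start at 1(x): 210
sum over floor = 378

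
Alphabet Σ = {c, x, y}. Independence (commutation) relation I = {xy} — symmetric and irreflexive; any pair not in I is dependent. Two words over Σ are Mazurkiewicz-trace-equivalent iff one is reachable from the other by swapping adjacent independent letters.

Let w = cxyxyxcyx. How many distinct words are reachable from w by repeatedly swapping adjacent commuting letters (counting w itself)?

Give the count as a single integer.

20

#0=c has no predecessor
#1=x depends on [0:c]
#2=y depends on [0:c]
#3=x depends on [1:x]
#4=y depends on [2:y]
#5=x depends on [3:x]
#6=c depends on [4:y, 5:x]
#7=y depends on [6:c]
#8=x depends on [6:c]
sources: [0:c]
N(rest) = Σ N(rest − s) over sources s of rest; N(one piece) = 1:
  size 1 → [7]=1  [8]=1
  size 2 → [7,8]=2
  size 3 → [6,7,8]=2
  size 4 → [4,6,7,8]=2  [5,6,7,8]=2
  size 5 → [2,4,6,7,8]=2  [3,5,6,7,8]=2  [4,5,6,7,8]=4
  size 6 → [1,3,5,6,7,8]=2  [2,4,5,6,7,8]=6  [3,4,5,6,7,8]=6
  size 7 → [1,3,4,5,6,7,8]=8  [2,3,4,5,6,7,8]=12
  first=0(c) contributes 20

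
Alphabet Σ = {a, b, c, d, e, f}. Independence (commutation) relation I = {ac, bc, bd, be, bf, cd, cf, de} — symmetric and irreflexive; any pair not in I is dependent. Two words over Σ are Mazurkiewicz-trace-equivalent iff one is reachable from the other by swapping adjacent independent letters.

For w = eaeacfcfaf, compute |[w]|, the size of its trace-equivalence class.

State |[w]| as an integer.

21

0(e) covers ∅
1(a) covers 0:e
2(e) covers 1:a
3(a) covers 2:e
4(c) covers 2:e
5(f) covers 3:a
6(c) covers 4:c
7(f) covers 5:f
8(a) covers 7:f
9(f) covers 8:a
floor of heap: 0:e
completions by unplaced set U, small U first (add the entries for U minus each lowest piece of U):
  |U|=1: {6}:1  {9}:1
  |U|=2: {4,6}:1  {6,9}:2  {8,9}:1
  |U|=3: {4,6,9}:3  {6,8,9}:3  {7,8,9}:1
  |U|=4: {4,6,8,9}:6  {5,7,8,9}:1  {6,7,8,9}:4
  |U|=5: {3,5,7,8,9}:1  {4,6,7,8,9}:10  {5,6,7,8,9}:5
  |U|=6: {3,5,6,7,8,9}:6  {4,5,6,7,8,9}:15
  |U|=7: {3,4,5,6,7,8,9}:21
  |U|=8: {2,3,4,5,6,7,8,9}:21
  start at 0(e): 21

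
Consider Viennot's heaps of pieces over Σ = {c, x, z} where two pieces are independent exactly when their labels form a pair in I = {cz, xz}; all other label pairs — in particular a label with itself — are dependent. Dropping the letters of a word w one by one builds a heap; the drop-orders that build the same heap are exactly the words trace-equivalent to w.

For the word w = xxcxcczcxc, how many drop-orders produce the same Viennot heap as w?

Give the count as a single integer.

10

drop 0:x onto floor
drop 1:x onto {0:x}
drop 2:c onto {1:x}
drop 3:x onto {2:c}
drop 4:c onto {3:x}
drop 5:c onto {4:c}
drop 6:z onto floor
drop 7:c onto {5:c}
drop 8:x onto {7:c}
drop 9:c onto {8:x}
ground layer = {0:x, 6:z}
drop-orders for the pieces not yet dropped (sum over which currently-grounded one goes next):
  1 to go: {6} 1  {9} 1
  2 to go: {6,9} 2  {8,9} 1
  3 to go: {6,8,9} 3  {7,8,9} 1
  4 to go: {5,7,8,9} 1  {6,7,8,9} 4
  5 to go: {4,5,7,8,9} 1  {5,6,7,8,9} 5
  6 to go: {3,4,5,7,8,9} 1  {4,5,6,7,8,9} 6
  7 to go: {2,3,4,5,7,8,9} 1  {3,4,5,6,7,8,9} 7
  8 to go: {1,2,3,4,5,7,8,9} 1  {2,3,4,5,6,7,8,9} 8
  if 0:x drops first: 9 orders
  if 6:z drops first: 1 orders
heap linearizations: 10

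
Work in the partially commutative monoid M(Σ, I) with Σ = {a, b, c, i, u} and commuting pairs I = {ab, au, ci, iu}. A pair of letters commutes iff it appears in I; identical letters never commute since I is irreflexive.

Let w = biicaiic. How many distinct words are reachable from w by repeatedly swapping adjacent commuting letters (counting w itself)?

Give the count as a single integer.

9

drop 0:b onto floor
drop 1:i onto {0:b}
drop 2:i onto {1:i}
drop 3:c onto {0:b}
drop 4:a onto {2:i, 3:c}
drop 5:i onto {4:a}
drop 6:i onto {5:i}
drop 7:c onto {4:a}
ground layer = {0:b}
drop-orders for the pieces not yet dropped (sum over which currently-grounded one goes next):
  1 to go: {6} 1  {7} 1
  2 to go: {5,6} 1  {6,7} 2
  3 to go: {5,6,7} 3
  4 to go: {4,5,6,7} 3
  5 to go: {2,4,5,6,7} 3  {3,4,5,6,7} 3
  6 to go: {1,2,4,5,6,7} 3  {2,3,4,5,6,7} 6
  if 0:b drops first: 9 orders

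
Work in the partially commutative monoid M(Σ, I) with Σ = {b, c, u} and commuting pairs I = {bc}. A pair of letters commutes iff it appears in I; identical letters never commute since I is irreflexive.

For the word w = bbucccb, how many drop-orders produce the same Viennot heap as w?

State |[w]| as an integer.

drop 0:b onto floor
drop 1:b onto {0:b}
drop 2:u onto {1:b}
drop 3:c onto {2:u}
drop 4:c onto {3:c}
drop 5:c onto {4:c}
drop 6:b onto {2:u}
ground layer = {0:b}
drop-orders for the pieces not yet dropped (sum over which currently-grounded one goes next):
  1 to go: {5} 1  {6} 1
  2 to go: {4,5} 1  {5,6} 2
  3 to go: {3,4,5} 1  {4,5,6} 3
  4 to go: {3,4,5,6} 4
  5 to go: {2,3,4,5,6} 4
  if 0:b drops first: 4 orders

4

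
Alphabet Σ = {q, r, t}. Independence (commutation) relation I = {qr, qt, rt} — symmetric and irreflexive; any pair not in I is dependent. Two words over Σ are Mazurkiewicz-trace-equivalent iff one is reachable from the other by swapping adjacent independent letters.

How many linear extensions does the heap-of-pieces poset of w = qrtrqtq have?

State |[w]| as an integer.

piece 0:q — minimal
piece 1:r — minimal
piece 2:t — minimal
piece 3:r rests on {1:r}
piece 4:q rests on {0:q}
piece 5:t rests on {2:t}
piece 6:q rests on {4:q}
minimal pieces: {0:q, 1:r, 2:t}
ways to finish when only these pieces remain (= sum over removing one remaining piece with nothing left below it):
  1 left: {3}→1  {5}→1  {6}→1
  2 left: {1,3}→1  {2,5}→1  {3,5}→2  {3,6}→2  {4,6}→1  {5,6}→2
  3 left: {0,4,6}→1  {1,3,5}→3  {1,3,6}→3  {2,3,5}→3  {2,5,6}→3  {3,4,6}→3  {3,5,6}→6  {4,5,6}→3
  4 left: {0,3,4,6}→4  {0,4,5,6}→4  {1,2,3,5}→6  {1,3,4,6}→6  {1,3,5,6}→12  {2,3,5,6}→12  {2,4,5,6}→6  {3,4,5,6}→12
  5 left: {0,1,3,4,6}→10  {0,2,4,5,6}→10  {0,3,4,5,6}→20  {1,2,3,5,6}→30  {1,3,4,5,6}→30  {2,3,4,5,6}→30
  placing 0:q first → 90 extensions
  placing 1:r first → 60 extensions
  placing 2:t first → 60 extensions
total linear extensions = 210

210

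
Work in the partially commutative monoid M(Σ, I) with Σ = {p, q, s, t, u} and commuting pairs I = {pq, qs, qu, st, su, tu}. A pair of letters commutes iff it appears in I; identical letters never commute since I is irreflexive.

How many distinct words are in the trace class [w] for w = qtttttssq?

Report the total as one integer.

36

#0=q has no predecessor
#1=t depends on [0:q]
#2=t depends on [1:t]
#3=t depends on [2:t]
#4=t depends on [3:t]
#5=t depends on [4:t]
#6=s has no predecessor
#7=s depends on [6:s]
#8=q depends on [5:t]
sources: [0:q, 6:s]
N(rest) = Σ N(rest − s) over sources s of rest; N(one piece) = 1:
  size 1 → [7]=1  [8]=1
  size 2 → [5,8]=1  [6,7]=1  [7,8]=2
  size 3 → [4,5,8]=1  [5,7,8]=3  [6,7,8]=3
  size 4 → [3,4,5,8]=1  [4,5,7,8]=4  [5,6,7,8]=6
  size 5 → [2,3,4,5,8]=1  [3,4,5,7,8]=5  [4,5,6,7,8]=10
  size 6 → [1,2,3,4,5,8]=1  [2,3,4,5,7,8]=6  [3,4,5,6,7,8]=15
  size 7 → [0,1,2,3,4,5,8]=1  [1,2,3,4,5,7,8]=7  [2,3,4,5,6,7,8]=21
  first=0(q) contributes 28
  first=6(s) contributes 8
|[w]| = 36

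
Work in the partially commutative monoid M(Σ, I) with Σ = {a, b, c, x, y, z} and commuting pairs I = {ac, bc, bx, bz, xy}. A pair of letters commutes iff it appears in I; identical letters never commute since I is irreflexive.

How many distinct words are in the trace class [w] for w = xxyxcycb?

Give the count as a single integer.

piece 0:x — minimal
piece 1:x rests on {0:x}
piece 2:y — minimal
piece 3:x rests on {1:x}
piece 4:c rests on {2:y, 3:x}
piece 5:y rests on {4:c}
piece 6:c rests on {5:y}
piece 7:b rests on {5:y}
minimal pieces: {0:x, 2:y}
ways to finish when only these pieces remain (= sum over removing one remaining piece with nothing left below it):
  1 left: {6}→1  {7}→1
  2 left: {6,7}→2
  3 left: {5,6,7}→2
  4 left: {4,5,6,7}→2
  5 left: {2,4,5,6,7}→2  {3,4,5,6,7}→2
  6 left: {1,3,4,5,6,7}→2  {2,3,4,5,6,7}→4
  placing 0:x first → 6 extensions
  placing 2:y first → 2 extensions
total linear extensions = 8

8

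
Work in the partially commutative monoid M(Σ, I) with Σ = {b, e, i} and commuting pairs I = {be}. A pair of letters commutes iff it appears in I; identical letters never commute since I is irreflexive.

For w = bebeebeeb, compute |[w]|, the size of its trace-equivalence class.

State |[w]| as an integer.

piece 0:b — minimal
piece 1:e — minimal
piece 2:b rests on {0:b}
piece 3:e rests on {1:e}
piece 4:e rests on {3:e}
piece 5:b rests on {2:b}
piece 6:e rests on {4:e}
piece 7:e rests on {6:e}
piece 8:b rests on {5:b}
minimal pieces: {0:b, 1:e}
ways to finish when only these pieces remain (= sum over removing one remaining piece with nothing left below it):
  1 left: {7}→1  {8}→1
  2 left: {5,8}→1  {6,7}→1  {7,8}→2
  3 left: {2,5,8}→1  {4,6,7}→1  {5,7,8}→3  {6,7,8}→3
  4 left: {0,2,5,8}→1  {2,5,7,8}→4  {3,4,6,7}→1  {4,6,7,8}→4  {5,6,7,8}→6
  5 left: {0,2,5,7,8}→5  {1,3,4,6,7}→1  {2,5,6,7,8}→10  {3,4,6,7,8}→5  {4,5,6,7,8}→10
  6 left: {0,2,5,6,7,8}→15  {1,3,4,6,7,8}→6  {2,4,5,6,7,8}→20  {3,4,5,6,7,8}→15
  7 left: {0,2,4,5,6,7,8}→35  {1,3,4,5,6,7,8}→21  {2,3,4,5,6,7,8}→35
  placing 0:b first → 56 extensions
  placing 1:e first → 70 extensions
total linear extensions = 126

126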